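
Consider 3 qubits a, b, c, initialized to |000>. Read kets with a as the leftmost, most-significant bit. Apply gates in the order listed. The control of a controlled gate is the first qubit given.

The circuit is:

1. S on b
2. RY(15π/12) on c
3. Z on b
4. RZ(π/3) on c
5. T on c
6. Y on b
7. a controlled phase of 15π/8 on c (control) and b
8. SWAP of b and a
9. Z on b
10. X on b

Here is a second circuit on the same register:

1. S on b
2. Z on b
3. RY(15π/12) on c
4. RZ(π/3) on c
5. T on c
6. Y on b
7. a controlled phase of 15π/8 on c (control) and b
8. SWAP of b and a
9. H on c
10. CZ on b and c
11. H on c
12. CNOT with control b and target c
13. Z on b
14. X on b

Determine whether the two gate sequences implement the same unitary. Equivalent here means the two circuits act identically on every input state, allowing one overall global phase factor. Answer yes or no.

Yes: on every input state the two circuits agree up to one overall phase factor.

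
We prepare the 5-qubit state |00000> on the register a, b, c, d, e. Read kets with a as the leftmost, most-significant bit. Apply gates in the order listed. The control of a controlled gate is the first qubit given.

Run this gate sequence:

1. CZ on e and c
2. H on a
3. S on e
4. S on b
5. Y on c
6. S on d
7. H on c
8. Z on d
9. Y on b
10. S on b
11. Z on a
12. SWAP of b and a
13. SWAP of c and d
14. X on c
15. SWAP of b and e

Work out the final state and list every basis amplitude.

The final amplitudes are -I/2 on |10100>, I/2 on |10101>, I/2 on |10110>, -I/2 on |10111>, and 0 on every other basis state.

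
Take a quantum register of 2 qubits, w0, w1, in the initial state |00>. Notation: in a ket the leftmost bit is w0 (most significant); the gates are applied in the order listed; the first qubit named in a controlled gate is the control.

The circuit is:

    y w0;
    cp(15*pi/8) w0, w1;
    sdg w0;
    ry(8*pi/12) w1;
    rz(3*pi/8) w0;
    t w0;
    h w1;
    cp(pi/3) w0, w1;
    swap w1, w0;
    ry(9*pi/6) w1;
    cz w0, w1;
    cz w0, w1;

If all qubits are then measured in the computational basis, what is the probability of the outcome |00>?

Outcome |00> occurs with probability sqrt(3)/8 + 1/4.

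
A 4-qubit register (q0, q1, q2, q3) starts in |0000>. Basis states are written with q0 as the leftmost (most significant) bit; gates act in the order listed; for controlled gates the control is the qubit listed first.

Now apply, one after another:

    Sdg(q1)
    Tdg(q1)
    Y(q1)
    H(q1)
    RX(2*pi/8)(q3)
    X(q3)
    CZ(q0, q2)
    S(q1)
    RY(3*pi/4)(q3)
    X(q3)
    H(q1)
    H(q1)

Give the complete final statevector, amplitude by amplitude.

After the circuit, the state carries amplitude 1/4 + I/4 on |0000>, (1 - I)*(sqrt(2) - I)/4 on |0001>, 1/4 - I/4 on |0100>, -(1 - I)*(1 + sqrt(2)*I)/4 on |0101>, and 0 on every other basis state. Key observation: the block from step 11 through step 12 cancels to the identity and can be dropped.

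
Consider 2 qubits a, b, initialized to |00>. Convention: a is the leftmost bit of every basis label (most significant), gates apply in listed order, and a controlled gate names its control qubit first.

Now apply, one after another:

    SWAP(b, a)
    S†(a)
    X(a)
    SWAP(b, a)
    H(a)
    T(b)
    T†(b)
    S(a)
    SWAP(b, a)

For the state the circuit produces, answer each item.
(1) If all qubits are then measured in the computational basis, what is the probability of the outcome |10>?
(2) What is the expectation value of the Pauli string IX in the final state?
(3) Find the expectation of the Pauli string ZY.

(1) Outcome |10> occurs with probability 1/2.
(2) The expectation value of IX is 0.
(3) In the final state, ZY has expectation -1.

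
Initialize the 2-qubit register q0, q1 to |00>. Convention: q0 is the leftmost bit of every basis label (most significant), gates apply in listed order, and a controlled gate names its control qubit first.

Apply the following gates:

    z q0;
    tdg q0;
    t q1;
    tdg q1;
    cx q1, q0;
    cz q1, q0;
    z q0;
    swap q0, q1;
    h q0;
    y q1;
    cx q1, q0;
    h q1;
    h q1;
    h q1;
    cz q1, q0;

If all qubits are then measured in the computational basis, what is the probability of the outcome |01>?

Outcome |01> occurs with probability 1/4. Key observation: steps 13-14 multiply out to the identity, so the circuit reduces to the remaining gates.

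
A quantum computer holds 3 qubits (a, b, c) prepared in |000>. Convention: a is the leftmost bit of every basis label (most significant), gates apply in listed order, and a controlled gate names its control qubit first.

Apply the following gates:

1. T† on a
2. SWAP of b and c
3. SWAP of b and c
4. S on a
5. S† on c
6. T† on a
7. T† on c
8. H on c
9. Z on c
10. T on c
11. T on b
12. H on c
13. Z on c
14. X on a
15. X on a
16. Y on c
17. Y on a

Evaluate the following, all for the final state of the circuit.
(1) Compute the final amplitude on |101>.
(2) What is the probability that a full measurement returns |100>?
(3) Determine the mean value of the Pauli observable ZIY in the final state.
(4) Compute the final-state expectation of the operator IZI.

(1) |101> carries amplitude -1/2 + exp(I*pi/4)/2 in the final state.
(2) The probability of measuring |100> is sqrt(2)/4 + 1/2.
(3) In the final state, ZIY has expectation sqrt(2)/2.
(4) In the final state, IZI has expectation 1.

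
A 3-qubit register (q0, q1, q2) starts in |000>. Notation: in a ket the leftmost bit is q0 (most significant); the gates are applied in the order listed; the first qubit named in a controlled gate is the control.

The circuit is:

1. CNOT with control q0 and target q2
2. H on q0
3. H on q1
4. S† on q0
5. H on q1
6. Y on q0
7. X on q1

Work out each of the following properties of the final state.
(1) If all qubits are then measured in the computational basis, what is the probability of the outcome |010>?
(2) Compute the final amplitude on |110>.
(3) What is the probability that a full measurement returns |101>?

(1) The probability of measuring |010> is 1/2.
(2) The final state's coefficient on |110> equals sqrt(2)*I/2.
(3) A full measurement returns |101> with probability 0.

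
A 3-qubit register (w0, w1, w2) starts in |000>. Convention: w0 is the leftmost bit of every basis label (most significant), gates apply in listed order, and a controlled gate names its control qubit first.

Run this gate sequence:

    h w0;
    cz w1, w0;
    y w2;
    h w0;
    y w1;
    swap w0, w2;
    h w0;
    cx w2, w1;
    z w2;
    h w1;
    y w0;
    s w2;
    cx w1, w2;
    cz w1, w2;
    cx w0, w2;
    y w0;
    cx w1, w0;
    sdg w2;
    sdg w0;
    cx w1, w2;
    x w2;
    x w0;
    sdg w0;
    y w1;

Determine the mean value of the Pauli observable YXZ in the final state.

The expectation value of YXZ is 0.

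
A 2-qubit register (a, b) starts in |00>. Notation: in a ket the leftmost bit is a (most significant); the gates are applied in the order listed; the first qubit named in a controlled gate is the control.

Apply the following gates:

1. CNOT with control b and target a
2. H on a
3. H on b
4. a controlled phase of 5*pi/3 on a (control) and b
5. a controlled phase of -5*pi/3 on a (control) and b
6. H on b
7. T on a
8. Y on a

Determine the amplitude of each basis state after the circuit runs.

The resulting statevector has amplitude -sqrt(2)*exp(3*I*pi/4)/2 on |00>, 0 on |01>, sqrt(2)*I/2 on |10>, 0 on |11>. Key observation: the block from step 3 through step 6 cancels to the identity and can be dropped.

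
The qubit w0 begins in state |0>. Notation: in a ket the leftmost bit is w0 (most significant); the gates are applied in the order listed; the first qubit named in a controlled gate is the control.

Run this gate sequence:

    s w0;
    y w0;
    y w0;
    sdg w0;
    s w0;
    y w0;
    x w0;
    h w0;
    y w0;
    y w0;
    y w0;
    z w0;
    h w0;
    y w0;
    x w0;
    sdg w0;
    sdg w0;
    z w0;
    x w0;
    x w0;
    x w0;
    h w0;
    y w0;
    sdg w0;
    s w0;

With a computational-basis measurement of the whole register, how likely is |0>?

Outcome |0> occurs with probability 1/2. Key observation: steps 3-6 multiply out to the identity, so the circuit reduces to the remaining gates.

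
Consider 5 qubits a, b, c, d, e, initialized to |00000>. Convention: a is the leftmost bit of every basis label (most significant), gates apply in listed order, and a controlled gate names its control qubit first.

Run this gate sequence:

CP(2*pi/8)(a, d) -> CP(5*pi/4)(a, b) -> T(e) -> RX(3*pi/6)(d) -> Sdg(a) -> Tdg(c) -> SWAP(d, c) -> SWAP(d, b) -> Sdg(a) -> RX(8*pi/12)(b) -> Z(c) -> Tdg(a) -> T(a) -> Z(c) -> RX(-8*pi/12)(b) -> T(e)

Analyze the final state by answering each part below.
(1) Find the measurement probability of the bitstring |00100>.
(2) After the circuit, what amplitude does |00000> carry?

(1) Outcome |00100> occurs with probability 1/2. Key observation: steps 10-15 multiply out to the identity, so the circuit reduces to the remaining gates.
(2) The final state's coefficient on |00000> equals sqrt(2)/2.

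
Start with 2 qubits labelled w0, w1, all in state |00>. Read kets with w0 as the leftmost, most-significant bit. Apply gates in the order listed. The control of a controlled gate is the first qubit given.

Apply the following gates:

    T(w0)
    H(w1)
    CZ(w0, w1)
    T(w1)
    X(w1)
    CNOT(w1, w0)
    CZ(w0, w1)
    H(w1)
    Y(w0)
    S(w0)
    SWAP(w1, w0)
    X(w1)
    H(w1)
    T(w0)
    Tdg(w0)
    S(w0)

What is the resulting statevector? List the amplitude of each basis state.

The resulting statevector has amplitude sqrt(2)*(-exp(I*pi/4) + I)/4 on |00>, sqrt(2)*(-I - exp(I*pi/4))/4 on |01>, sqrt(2)*(1 - exp(3*I*pi/4))/4 on |10>, sqrt(2)*(-1 - exp(3*I*pi/4))/4 on |11>.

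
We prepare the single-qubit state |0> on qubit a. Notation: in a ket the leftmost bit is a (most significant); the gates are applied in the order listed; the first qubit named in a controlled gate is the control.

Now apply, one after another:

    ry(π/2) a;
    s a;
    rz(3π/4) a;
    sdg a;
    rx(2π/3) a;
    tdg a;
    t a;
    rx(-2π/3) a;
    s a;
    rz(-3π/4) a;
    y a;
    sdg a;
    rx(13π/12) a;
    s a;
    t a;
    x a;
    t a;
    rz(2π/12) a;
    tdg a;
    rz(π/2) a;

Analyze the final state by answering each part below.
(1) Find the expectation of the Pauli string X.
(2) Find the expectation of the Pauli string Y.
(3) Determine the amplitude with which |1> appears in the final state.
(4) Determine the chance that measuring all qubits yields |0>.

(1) The expectation value of X is sqrt(2)/4 + sqrt(6)/4. Key observation: steps 3-10 multiply out to the identity, so the circuit reduces to the remaining gates.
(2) In the final state, Y has expectation -sqrt(6)/4 + sqrt(2)/4.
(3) |1> carries amplitude -sqrt(2*sqrt(2) + 4)*exp(I*pi/3)/8 - sqrt(6*sqrt(2) + 12)*exp(5*I*pi/6)/8 - sqrt(4 - 2*sqrt(2))*exp(5*I*pi/6)/8 + sqrt(12 - 6*sqrt(2))*exp(I*pi/3)/8 in the final state.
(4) Outcome |0> occurs with probability 1/2.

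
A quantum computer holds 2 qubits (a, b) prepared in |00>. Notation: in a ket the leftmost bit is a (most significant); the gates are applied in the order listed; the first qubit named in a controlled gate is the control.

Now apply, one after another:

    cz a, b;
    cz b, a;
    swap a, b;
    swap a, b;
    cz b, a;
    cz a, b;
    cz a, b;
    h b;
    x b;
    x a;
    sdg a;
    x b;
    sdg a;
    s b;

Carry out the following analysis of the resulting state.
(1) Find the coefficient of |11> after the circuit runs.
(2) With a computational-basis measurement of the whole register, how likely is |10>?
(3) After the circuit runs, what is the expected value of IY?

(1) The amplitude on |11> is -sqrt(2)*I/2. Key observation: the block from step 1 through step 6 cancels to the identity and can be dropped.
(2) A full measurement returns |10> with probability 1/2.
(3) The expectation value of IY is 1.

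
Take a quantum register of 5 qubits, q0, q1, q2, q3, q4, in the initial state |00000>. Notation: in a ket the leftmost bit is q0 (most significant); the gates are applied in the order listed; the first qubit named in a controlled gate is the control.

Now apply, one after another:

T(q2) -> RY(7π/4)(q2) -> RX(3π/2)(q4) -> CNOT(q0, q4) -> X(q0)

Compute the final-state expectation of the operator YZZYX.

The expectation value of YZZYX is 0.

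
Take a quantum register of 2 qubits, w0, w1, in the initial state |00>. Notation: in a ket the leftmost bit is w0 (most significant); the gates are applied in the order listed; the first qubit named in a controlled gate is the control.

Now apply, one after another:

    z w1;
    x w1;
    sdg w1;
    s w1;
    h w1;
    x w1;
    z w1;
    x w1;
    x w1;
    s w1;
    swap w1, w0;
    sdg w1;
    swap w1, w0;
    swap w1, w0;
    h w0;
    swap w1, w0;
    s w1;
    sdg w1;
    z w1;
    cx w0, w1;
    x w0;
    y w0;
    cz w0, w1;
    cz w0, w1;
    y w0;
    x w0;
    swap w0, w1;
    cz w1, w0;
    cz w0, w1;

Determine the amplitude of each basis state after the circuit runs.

The final amplitudes are -1/2 - I/2 on |00>, 0 on |01>, 1/2 - I/2 on |10>, 0 on |11>. Key observation: the block from step 21 through step 26 cancels to the identity and can be dropped.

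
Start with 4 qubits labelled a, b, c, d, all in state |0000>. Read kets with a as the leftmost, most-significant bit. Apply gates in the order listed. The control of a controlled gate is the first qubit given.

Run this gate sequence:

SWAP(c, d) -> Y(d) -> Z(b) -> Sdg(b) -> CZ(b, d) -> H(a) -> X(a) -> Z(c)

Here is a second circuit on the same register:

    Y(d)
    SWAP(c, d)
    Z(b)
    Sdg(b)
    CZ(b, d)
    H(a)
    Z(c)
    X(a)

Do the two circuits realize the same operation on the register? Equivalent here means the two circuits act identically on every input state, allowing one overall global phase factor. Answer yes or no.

No, they are not equivalent — no single phase factor reconciles the two unitaries.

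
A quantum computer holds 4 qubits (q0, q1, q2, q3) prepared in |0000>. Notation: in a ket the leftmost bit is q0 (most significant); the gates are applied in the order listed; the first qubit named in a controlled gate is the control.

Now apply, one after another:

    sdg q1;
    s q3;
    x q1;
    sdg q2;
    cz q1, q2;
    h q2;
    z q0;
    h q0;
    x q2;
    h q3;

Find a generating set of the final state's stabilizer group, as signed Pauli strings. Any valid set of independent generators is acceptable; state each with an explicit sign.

The final state is stabilized by the group generated by +XIII, +IIXI, +IIIX, -IZII; other independent generating sets are equally valid.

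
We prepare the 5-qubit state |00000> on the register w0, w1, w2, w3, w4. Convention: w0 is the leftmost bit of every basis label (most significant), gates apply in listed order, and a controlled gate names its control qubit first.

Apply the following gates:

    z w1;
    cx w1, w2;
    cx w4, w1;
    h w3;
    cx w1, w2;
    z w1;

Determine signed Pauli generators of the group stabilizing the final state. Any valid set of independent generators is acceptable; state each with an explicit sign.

The stabilizer group can be generated by +IIIXI, +ZIIII, +IZIII, +IIZII, +IIIIZ, among other valid generating sets.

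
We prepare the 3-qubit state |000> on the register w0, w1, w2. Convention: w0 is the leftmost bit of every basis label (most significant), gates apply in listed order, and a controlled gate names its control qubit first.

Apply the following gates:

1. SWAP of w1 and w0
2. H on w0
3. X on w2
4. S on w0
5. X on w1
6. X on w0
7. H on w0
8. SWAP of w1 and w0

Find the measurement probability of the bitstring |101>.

Outcome |101> occurs with probability 1/2.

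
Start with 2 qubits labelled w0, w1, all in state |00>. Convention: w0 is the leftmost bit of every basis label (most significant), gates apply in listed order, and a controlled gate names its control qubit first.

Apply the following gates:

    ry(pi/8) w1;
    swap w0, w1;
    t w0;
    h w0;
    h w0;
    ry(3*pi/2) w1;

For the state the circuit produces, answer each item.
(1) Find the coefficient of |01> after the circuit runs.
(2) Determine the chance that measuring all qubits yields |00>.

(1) The final state's coefficient on |01> equals sqrt(2)*cos(pi/16)/2.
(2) A full measurement returns |00> with probability cos(pi/16)**2/2.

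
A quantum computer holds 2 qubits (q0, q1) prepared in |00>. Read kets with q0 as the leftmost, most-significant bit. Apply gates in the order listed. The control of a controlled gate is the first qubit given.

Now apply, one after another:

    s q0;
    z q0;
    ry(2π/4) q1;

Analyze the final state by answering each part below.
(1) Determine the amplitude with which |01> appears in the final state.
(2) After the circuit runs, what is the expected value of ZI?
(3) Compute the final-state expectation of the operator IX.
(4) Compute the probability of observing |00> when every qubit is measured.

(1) The amplitude on |01> is sqrt(2)/2.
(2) In the final state, ZI has expectation 1.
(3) The expectation value of IX is 1.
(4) Outcome |00> occurs with probability 1/2.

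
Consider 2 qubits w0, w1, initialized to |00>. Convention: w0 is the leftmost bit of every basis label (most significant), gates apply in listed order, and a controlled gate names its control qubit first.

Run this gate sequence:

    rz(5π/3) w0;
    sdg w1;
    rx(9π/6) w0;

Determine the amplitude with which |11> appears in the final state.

|11> carries amplitude 0 in the final state.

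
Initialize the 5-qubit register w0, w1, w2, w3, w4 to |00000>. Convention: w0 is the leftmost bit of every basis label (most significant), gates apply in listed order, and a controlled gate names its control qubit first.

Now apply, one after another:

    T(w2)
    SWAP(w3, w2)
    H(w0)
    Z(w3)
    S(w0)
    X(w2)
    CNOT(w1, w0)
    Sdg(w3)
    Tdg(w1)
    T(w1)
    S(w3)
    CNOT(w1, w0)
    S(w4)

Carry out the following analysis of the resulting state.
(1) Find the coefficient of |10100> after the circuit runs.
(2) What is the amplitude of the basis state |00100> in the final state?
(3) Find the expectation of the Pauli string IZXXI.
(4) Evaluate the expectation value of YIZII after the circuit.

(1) |10100> carries amplitude sqrt(2)*I/2 in the final state. Key observation: the block from step 7 through step 12 cancels to the identity and can be dropped.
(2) The amplitude on |00100> is sqrt(2)/2.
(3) The expectation value of IZXXI is 0.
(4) The observable YIZII averages to -1.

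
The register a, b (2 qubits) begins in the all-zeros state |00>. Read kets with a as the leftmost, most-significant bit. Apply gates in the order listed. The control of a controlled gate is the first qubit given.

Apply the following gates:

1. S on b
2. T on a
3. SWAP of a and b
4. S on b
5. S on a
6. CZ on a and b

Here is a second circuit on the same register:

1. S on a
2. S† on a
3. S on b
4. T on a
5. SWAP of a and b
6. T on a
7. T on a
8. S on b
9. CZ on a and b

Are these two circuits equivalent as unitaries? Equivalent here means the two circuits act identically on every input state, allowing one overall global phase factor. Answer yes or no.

Yes, they are equivalent — the unitaries differ by at most a global phase.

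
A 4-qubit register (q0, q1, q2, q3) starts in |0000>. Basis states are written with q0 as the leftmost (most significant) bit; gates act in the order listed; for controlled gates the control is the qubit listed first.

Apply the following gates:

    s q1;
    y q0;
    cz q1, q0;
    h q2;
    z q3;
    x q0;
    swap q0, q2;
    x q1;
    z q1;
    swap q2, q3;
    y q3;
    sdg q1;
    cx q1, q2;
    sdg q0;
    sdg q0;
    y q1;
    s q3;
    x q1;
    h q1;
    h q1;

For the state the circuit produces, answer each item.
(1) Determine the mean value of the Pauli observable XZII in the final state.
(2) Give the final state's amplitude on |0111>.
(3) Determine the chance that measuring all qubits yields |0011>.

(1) In the final state, XZII has expectation 1.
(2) The amplitude on |0111> is -sqrt(2)*I/2.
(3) A full measurement returns |0011> with probability 0.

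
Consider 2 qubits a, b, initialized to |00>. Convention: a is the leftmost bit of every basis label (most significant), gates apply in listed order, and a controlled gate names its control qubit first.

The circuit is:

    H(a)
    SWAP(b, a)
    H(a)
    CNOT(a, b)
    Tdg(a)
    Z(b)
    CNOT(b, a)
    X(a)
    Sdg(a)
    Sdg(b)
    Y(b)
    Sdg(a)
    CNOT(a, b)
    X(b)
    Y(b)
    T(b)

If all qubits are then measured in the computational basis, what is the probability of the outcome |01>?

The probability of measuring |01> is 1/4.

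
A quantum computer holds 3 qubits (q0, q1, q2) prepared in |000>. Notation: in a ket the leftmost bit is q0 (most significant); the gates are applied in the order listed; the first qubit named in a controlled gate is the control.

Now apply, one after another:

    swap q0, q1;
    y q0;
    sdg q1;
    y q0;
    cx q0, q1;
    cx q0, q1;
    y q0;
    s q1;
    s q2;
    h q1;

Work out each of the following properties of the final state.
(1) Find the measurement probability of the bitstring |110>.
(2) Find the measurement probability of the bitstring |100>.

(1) The probability of measuring |110> is 1/2. Key observation: the block from step 3 through step 8 cancels to the identity and can be dropped.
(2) Outcome |100> occurs with probability 1/2.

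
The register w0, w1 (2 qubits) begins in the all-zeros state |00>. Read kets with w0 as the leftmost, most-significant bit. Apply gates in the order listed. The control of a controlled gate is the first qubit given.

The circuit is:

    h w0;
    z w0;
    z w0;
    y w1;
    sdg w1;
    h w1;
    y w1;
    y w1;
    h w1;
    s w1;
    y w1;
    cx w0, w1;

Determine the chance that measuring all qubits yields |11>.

A full measurement returns |11> with probability 1/2.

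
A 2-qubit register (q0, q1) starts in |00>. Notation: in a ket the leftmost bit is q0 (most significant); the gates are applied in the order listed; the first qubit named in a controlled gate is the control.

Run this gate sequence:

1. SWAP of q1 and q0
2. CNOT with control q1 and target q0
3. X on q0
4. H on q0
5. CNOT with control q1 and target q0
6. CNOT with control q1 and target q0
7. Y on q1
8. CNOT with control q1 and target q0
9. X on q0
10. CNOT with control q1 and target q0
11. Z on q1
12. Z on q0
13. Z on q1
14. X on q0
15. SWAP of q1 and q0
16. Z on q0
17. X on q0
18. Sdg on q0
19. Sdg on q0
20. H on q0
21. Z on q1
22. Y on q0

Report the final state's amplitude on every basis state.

The resulting statevector has amplitude 1/2 on |00>, -1/2 on |01>, -1/2 on |10>, 1/2 on |11>.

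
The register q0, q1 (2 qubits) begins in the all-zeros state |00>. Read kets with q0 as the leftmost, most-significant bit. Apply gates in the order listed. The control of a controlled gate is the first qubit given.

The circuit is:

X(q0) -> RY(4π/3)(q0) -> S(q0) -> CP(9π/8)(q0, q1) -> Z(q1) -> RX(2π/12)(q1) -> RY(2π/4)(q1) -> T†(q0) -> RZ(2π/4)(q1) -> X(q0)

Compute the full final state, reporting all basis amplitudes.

The final amplitudes are -(1 - I)*(1 + sqrt(3)*I)/8 on |00>, (1 - I)*(1 - sqrt(3)*I)/8 on |01>, (sqrt(3) + 3 - sqrt(3)*I + 3*I)*exp(3*I*pi/4)/8 on |10>, (-3 - sqrt(3) - sqrt(3)*I + 3*I)*exp(I*pi/4)/8 on |11>.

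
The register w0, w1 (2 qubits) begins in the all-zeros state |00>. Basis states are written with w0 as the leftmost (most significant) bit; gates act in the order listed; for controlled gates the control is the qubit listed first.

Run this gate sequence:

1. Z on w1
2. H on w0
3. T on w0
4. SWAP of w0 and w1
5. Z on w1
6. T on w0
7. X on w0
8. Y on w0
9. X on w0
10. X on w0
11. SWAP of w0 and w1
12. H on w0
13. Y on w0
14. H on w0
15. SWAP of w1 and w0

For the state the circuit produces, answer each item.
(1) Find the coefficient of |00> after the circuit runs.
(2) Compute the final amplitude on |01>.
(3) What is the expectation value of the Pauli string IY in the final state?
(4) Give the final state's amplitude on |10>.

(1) |00> carries amplitude -sqrt(2)*exp(I*pi/4)/2 in the final state.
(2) The amplitude on |01> is -sqrt(2)/2.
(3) In the final state, IY has expectation -sqrt(2)/2.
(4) The amplitude on |10> is 0.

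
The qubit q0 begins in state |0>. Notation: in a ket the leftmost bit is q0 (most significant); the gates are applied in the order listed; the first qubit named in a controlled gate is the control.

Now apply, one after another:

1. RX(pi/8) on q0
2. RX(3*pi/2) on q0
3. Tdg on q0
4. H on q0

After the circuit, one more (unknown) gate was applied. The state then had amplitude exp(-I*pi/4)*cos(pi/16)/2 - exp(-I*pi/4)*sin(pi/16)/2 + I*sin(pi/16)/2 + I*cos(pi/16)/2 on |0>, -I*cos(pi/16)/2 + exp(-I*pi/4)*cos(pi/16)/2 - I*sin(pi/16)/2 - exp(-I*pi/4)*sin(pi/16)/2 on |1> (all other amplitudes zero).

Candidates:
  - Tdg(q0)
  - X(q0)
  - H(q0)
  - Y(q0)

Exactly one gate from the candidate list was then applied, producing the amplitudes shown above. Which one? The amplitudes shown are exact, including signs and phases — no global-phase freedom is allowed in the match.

It was Y(q0) that produced the state shown.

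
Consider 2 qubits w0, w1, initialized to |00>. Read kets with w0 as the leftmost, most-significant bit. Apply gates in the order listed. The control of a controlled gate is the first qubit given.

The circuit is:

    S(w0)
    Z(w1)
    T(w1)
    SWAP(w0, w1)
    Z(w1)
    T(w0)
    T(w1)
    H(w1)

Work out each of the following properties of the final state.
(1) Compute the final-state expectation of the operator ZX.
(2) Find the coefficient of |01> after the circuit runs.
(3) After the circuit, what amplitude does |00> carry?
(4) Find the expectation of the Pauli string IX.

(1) The expectation value of ZX is 1.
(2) |01> carries amplitude sqrt(2)/2 in the final state.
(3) |00> carries amplitude sqrt(2)/2 in the final state.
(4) In the final state, IX has expectation 1.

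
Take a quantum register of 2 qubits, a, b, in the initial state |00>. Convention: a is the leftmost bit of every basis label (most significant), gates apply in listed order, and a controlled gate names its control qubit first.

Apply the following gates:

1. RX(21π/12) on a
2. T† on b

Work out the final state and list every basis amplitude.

After the circuit, the state carries amplitude -sqrt(sqrt(2) + 2)/2 on |00>, 0 on |01>, -I*sqrt(2 - sqrt(2))/2 on |10>, 0 on |11>.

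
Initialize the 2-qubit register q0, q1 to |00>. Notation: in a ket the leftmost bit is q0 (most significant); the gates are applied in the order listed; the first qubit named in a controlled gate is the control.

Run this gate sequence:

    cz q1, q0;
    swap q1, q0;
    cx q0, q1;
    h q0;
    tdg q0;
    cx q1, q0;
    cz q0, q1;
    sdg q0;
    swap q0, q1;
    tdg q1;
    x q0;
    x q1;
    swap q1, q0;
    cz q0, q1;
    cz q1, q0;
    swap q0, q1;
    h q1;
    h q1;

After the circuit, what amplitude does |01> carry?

The final state's coefficient on |01> equals 0. Key observation: steps 17-18 multiply out to the identity, so the circuit reduces to the remaining gates.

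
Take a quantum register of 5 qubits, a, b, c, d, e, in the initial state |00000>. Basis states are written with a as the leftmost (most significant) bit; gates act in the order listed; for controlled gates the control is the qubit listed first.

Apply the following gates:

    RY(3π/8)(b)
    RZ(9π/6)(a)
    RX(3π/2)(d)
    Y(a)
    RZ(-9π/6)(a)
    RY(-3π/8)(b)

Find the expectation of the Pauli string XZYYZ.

The expectation value of XZYYZ is 0.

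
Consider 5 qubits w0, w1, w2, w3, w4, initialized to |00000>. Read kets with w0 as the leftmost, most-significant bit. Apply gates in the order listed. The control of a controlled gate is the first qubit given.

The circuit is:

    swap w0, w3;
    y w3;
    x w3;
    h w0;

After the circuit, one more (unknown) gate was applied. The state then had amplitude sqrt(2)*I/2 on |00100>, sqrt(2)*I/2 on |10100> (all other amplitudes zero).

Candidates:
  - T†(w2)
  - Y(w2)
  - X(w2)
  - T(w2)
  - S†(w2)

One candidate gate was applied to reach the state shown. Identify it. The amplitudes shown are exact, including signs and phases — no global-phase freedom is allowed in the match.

It was X(w2) that produced the state shown.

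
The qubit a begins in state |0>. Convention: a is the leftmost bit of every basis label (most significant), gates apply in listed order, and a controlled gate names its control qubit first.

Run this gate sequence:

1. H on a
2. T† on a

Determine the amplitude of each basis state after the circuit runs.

The resulting statevector has amplitude sqrt(2)/2 on |0>, -sqrt(2)*exp(3*I*pi/4)/2 on |1>.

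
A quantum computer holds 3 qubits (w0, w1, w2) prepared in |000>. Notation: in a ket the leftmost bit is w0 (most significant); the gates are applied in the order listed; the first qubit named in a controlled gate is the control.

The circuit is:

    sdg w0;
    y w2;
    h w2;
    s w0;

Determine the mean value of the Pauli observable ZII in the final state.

The observable ZII averages to 1.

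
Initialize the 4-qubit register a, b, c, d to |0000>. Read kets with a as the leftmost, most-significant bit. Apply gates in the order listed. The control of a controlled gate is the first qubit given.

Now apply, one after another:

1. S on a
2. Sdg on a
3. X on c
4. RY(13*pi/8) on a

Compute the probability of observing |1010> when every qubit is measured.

Outcome |1010> occurs with probability sin(3*pi/16)**2. Key observation: steps 1-2 multiply out to the identity, so the circuit reduces to the remaining gates.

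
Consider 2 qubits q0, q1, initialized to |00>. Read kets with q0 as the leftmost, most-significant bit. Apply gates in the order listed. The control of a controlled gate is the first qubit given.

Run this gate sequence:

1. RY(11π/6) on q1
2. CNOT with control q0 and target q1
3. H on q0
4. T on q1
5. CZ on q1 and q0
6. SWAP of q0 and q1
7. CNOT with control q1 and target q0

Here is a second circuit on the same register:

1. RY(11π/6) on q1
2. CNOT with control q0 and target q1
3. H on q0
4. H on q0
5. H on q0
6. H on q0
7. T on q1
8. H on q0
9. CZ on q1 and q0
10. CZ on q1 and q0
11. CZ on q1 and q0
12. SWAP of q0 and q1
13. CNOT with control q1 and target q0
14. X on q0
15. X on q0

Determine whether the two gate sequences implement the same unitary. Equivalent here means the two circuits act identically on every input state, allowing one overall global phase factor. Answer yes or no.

Yes, they are equivalent — the unitaries differ by at most a global phase.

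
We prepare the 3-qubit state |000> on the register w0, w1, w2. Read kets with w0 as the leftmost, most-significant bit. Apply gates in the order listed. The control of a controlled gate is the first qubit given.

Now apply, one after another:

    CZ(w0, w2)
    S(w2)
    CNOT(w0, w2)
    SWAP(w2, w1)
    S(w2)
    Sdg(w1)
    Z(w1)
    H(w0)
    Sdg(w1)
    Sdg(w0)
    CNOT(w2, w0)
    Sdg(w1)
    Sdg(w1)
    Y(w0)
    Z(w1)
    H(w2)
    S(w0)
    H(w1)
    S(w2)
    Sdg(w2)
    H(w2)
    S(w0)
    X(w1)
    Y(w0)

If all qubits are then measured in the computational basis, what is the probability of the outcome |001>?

Outcome |001> occurs with probability 0.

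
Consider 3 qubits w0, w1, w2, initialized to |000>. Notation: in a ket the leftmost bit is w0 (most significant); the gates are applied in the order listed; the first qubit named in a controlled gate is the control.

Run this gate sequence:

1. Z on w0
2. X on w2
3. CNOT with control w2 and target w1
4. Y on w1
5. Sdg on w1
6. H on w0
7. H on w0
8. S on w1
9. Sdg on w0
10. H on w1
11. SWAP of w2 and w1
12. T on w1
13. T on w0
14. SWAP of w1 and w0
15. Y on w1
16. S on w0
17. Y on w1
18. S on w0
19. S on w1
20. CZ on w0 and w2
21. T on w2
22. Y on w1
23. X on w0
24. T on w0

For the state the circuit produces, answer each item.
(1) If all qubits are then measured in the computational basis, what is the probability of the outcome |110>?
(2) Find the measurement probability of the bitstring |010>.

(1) A full measurement returns |110> with probability 0. Key observation: steps 5-8 multiply out to the identity, so the circuit reduces to the remaining gates.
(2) A full measurement returns |010> with probability 1/2.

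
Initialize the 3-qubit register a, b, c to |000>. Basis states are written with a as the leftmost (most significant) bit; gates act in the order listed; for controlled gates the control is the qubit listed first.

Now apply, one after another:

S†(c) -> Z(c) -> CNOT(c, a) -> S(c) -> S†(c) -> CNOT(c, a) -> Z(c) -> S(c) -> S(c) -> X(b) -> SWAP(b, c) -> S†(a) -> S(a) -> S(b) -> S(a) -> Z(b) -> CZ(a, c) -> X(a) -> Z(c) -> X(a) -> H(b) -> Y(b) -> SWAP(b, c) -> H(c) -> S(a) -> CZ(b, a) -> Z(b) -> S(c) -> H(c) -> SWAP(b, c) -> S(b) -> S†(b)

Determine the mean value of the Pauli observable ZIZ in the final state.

The expectation value of ZIZ is -1. Key observation: steps 1-8 multiply out to the identity, so the circuit reduces to the remaining gates.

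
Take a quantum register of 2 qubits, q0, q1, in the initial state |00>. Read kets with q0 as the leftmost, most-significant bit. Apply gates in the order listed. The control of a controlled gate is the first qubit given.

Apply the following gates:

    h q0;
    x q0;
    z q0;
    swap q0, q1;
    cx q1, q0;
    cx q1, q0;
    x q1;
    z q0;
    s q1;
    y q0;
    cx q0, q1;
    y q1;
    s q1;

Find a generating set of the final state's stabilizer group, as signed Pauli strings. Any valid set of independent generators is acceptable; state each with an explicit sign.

The stabilizer group can be generated by -IX, -ZI, among other valid generating sets.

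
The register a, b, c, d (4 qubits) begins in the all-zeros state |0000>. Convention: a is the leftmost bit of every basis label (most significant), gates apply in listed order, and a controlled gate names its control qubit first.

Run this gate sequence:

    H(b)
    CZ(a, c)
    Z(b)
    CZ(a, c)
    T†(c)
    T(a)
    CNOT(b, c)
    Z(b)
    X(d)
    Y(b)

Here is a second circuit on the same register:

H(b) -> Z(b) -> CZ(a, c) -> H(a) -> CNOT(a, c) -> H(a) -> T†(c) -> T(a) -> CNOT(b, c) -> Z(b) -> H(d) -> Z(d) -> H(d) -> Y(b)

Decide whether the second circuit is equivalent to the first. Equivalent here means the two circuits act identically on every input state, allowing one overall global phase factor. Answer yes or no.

No, they are not equivalent — no single phase factor reconciles the two unitaries.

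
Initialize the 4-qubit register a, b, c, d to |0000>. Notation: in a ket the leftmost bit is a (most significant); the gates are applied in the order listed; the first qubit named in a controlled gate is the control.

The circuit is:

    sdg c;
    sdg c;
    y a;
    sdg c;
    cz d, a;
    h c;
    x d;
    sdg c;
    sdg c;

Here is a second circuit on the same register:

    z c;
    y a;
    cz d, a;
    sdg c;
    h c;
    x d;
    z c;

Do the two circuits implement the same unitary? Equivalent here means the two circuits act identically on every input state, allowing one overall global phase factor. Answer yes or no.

Yes — the two circuits implement the same unitary up to a global phase.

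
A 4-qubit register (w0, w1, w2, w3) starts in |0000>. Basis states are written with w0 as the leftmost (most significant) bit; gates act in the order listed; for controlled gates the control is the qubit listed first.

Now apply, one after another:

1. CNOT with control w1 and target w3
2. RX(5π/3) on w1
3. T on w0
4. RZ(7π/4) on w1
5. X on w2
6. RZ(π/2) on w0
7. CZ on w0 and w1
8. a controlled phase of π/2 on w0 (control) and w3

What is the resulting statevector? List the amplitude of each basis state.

The resulting statevector has amplitude -sqrt(3)*exp(7*I*pi/8)/2 on |0010>, exp(I*pi/8)/2 on |0110>, and 0 on every other basis state.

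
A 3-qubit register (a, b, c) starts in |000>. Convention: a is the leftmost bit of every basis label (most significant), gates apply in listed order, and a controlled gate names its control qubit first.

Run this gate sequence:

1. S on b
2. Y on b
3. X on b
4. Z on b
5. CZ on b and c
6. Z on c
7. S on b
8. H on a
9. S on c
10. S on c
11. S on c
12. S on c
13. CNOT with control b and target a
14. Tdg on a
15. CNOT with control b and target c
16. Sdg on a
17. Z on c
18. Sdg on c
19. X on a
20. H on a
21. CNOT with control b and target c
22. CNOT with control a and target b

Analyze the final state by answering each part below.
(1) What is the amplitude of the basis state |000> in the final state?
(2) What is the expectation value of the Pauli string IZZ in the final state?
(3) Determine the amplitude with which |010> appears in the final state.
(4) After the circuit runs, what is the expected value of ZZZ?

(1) |000> carries amplitude -exp(3*I*pi/4)/2 + I/2 in the final state.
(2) In the final state, IZZ has expectation -sqrt(2)/2.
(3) The final state's coefficient on |010> equals 0.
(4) The observable ZZZ averages to 1.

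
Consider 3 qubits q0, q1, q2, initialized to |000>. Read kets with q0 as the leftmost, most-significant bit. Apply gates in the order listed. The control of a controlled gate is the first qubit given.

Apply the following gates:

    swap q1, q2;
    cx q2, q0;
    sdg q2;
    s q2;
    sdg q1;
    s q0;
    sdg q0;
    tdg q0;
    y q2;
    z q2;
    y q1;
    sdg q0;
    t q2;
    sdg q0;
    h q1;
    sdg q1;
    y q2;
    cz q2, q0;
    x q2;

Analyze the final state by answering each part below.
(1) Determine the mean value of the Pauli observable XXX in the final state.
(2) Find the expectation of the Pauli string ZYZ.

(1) In the final state, XXX has expectation 0.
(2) The observable ZYZ averages to -1.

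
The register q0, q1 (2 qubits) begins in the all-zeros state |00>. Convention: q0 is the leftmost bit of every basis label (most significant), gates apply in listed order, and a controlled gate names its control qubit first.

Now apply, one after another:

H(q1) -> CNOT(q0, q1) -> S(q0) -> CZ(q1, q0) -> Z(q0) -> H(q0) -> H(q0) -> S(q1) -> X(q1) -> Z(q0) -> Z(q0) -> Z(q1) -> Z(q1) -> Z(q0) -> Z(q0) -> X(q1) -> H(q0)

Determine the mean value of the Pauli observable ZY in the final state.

The observable ZY averages to 0. Key observation: steps 9-16 multiply out to the identity, so the circuit reduces to the remaining gates.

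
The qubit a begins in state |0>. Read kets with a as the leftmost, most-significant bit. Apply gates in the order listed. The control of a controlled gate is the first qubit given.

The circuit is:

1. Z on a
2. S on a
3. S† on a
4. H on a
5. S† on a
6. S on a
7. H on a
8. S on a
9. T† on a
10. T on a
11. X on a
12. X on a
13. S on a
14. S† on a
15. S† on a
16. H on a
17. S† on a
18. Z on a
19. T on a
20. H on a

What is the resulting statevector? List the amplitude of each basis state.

After the circuit, the state carries amplitude 1/2 + exp(3*I*pi/4)/2 on |0>, 1/2 - exp(3*I*pi/4)/2 on |1>. Key observation: gates 3-8 undo each other exactly, leaving only the rest of the circuit to track.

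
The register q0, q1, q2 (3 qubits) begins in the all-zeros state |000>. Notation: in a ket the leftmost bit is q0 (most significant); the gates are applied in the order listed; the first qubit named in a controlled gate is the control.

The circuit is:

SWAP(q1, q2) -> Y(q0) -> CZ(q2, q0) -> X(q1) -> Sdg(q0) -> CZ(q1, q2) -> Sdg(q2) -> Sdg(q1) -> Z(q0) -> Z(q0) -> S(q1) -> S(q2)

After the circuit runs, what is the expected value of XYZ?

In the final state, XYZ has expectation 0. Key observation: the block from step 7 through step 12 cancels to the identity and can be dropped.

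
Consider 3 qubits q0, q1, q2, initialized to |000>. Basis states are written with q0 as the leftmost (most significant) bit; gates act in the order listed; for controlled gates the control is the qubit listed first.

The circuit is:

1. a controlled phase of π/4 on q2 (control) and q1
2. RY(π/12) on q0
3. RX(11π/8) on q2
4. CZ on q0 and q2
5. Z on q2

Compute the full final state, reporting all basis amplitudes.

After the circuit, the state carries amplitude -sqrt(3)*sqrt(sqrt(2)/4 + 1/2)*cos(5*pi/16)/2 - sqrt(1/2 - sqrt(2)/4)*cos(5*pi/16)/2 on |000>, I*sqrt(1/2 - sqrt(2)/4)*sin(5*pi/16)/2 + sqrt(3)*I*sqrt(sqrt(2)/4 + 1/2)*sin(5*pi/16)/2 on |001>, 0 on |010>, 0 on |011>, -sqrt(sqrt(2)/4 + 1/2)*cos(5*pi/16)/2 + sqrt(3)*sqrt(1/2 - sqrt(2)/4)*cos(5*pi/16)/2 on |100>, -I*sqrt(sqrt(2)/4 + 1/2)*sin(5*pi/16)/2 + sqrt(3)*I*sqrt(1/2 - sqrt(2)/4)*sin(5*pi/16)/2 on |101>, 0 on |110>, 0 on |111>.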